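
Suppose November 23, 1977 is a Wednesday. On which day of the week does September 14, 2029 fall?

Friday

From November 23, 1977 to November 23, 2028: 51 years, of which 13 contain a Feb 29 — 38×365 + 13×366 = 18628 days.
(2000 is a leap year (divisible by 400).)
November 2028: 30 − 23 = 7 days remain.
Then 9 full months totalling 274 days.
September 1–14, 2029: 14 days.
Residual: 295 days.
Total: 18923 days.
18923 mod 7 = 2, so 2 days after Wednesday is Friday.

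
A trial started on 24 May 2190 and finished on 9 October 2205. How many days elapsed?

From May 24, 2190 to May 24, 2205: 15 years, of which 3 contain a Feb 29 — 12×365 + 3×366 = 5478 days.
(2200 is not a leap year (divisible by 100 but not 400).)
May 2205: 31 − 24 = 7 days remain.
Then June (30), July (31), August (31), September (30): 30 + 31 + 31 + 30 = 122 days.
October 1–9, 2205: 9 days.
Residual: 138 days.
Total: 5616 days.

5616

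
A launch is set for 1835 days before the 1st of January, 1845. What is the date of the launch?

the 24th of December, 1839

Count 1835 days before January 1, 1845:
December 24, 1839 → December 24, 1840: 366 days (1840 is a leap year).
December 24, 1840 → December 24, 1841: 365 days.
December 24, 1841 → December 24, 1842: 365 days.
December 24, 1842 → December 24, 1843: 365 days.
December 24, 1843 → December 24, 1844: 366 days (1844 is a leap year).
December 1844: 31 − 24 = 7 days remain.
January 1, 1845: 1 day.
Residual: 8 days.
Total: 1835 days.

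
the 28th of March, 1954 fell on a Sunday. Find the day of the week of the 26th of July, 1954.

Monday

March 1954: 31 − 28 = 3 days remain.
Then April (30), May (31), June (30): 30 + 31 + 30 = 91 days.
July 1–26, 1954: 26 days.
Total: 3 + 91 + 26 = 120 days.
120 mod 7 = 1, so 1 day after Sunday is Monday.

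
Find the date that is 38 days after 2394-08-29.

2394-10-06

Count 38 days after August 29, 2394:
August 2394: 31 − 29 = 2 days remain.
Then September (30): 30 days.
October 1–6, 2394: 6 days.
Total: 2 + 30 + 6 = 38 days.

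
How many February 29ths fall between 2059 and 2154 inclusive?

Years divisible by 4: 2060, 2064, …, 2152 — 24 in all.
Of these, 2100 is divisible by 100 but not 400, so not leap.
Leap years: 24 − 1 = 23.

23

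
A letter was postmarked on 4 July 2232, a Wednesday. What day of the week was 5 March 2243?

From July 4, 2232 to July 4, 2242: 10 years, of which 2 contain a Feb 29 — 8×365 + 2×366 = 3652 days.
July 2242: 31 − 4 = 27 days remain.
Then August (31), September (30), October (31), November (30), December (31), January (31), February 2243 (28): 31 + 30 + 31 + 30 + 31 + 31 + 28 = 212 days.
March 1–5, 2243: 5 days.
Residual: 244 days.
Total: 3896 days.
3896 mod 7 = 4, so 4 days after Wednesday is Sunday.

Sunday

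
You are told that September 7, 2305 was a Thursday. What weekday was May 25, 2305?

Thursday

Count forward from the earlier date (May 25, 2305) to the later (September 7, 2305):
May 2305: 31 − 25 = 6 days remain.
Then June (30), July (31), August (31): 30 + 31 + 31 = 92 days.
September 1–7, 2305: 7 days.
Total: 6 + 92 + 7 = 105 days.
105 is a multiple of 7, so May 25, 2305 falls on the same weekday: Thursday.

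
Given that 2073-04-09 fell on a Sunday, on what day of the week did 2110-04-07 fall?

From April 9, 2073 to April 9, 2109: 36 years, of which 8 contain a Feb 29 — 28×365 + 8×366 = 13148 days.
(2100 is not a leap year (divisible by 100 but not 400).)
April 2109: 30 − 9 = 21 days remain.
Then 11 full months totalling 335 days.
April 1–7, 2110: 7 days.
Residual: 363 days.
Total: 13511 days.
13511 mod 7 = 1, so 1 day after Sunday is Monday.

Monday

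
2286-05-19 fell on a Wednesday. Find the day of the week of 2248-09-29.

Count forward from the earlier date (September 29, 2248) to the later (May 19, 2286):
From September 29, 2248 to September 29, 2285: 37 years, of which 9 contain a Feb 29 — 28×365 + 9×366 = 13514 days.
September 2285: 30 − 29 = 1 day remains.
Then October (31), November (30), December (31), January (31), February 2286 (28), March (31), April (30): 31 + 30 + 31 + 31 + 28 + 31 + 30 = 212 days.
May 1–19, 2286: 19 days.
Residual: 232 days.
Total: 13746 days.
13746 mod 7 = 5, so 5 days before Wednesday is Friday.

Friday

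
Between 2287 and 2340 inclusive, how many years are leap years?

13

Years divisible by 4: 2288, 2292, …, 2340 — 14 in all.
Of these, 2300 is divisible by 100 but not 400, so not leap.
Leap years: 14 − 1 = 13.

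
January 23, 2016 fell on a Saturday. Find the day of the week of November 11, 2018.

Sunday

Day-of-year of January 23, 2016: 23.
Day-of-year of November 11, 2018: 315.
2016 has 366 days, so 366 − 23 = 343 days remain in 2016.
Full years: 2017: 365. Sum = 365.
Total: 343 + 365 + 315 = 1023 days.
1023 mod 7 = 1, so 1 day after Saturday is Sunday.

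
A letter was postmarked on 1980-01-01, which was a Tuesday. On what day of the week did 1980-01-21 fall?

Within January 1980: 21 − 1 = 20 days.
20 mod 7 = 6, so 6 days after Tuesday is Monday.

Monday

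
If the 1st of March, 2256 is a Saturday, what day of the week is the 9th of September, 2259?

Friday

Day-of-year of March 1, 2256: 61.
Day-of-year of September 9, 2259: 252.
2256 has 366 days, so 366 − 61 = 305 days remain in 2256.
Full years: 2257: 365; 2258: 365. Sum = 730.
Total: 305 + 730 + 252 = 1287 days.
1287 mod 7 = 6, so 6 days after Saturday is Friday.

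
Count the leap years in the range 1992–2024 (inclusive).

Years divisible by 4 in [1992, 2024]: 1992, 1996, 2000, 2004, 2008, 2012, 2016, 2020, 2024.
2000 is divisible by 400, so still leap.
No century exceptions apply. Count: 9.

9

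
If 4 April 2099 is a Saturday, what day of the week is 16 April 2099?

Within April 2099: 16 − 4 = 12 days.
12 mod 7 = 5, so 5 days after Saturday is Thursday.

Thursday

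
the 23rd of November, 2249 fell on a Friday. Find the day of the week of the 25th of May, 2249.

Friday

Count forward from the earlier date (May 25, 2249) to the later (November 23, 2249):
May 2249: 31 − 25 = 6 days remain.
Then June (30), July (31), August (31), September (30), October (31): 30 + 31 + 31 + 30 + 31 = 153 days.
November 1–23, 2249: 23 days.
Total: 6 + 153 + 23 = 182 days.
182 is a multiple of 7, so the 25th of May, 2249 falls on the same weekday: Friday.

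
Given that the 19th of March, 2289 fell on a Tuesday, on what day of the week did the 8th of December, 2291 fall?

Tuesday

March 2289: 31 − 19 = 12 days remain.
Then 32 full months totalling 974 days.
December 1–8, 2291: 8 days.
Total: 12 + 974 + 8 = 994 days.
994 is a multiple of 7, so the 8th of December, 2291 falls on the same weekday: Tuesday.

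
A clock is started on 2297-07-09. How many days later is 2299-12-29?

July 9, 2297 → July 9, 2298: 365 days.
July 9, 2298 → July 9, 2299: 365 days.
July 2299: 31 − 9 = 22 days remain.
Then August (31), September (30), October (31), November (30): 31 + 30 + 31 + 30 = 122 days.
December 1–29, 2299: 29 days.
Residual: 173 days.
Total: 903 days.

903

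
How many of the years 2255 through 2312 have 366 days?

14

Years divisible by 4: 2256, 2260, …, 2312 — 15 in all.
Of these, 2300 is divisible by 100 but not 400, so not leap.
Leap years: 15 − 1 = 14.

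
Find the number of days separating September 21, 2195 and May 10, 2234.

14110

Day-of-year of September 21, 2195: 264.
Day-of-year of May 10, 2234: 130.
2195 has 365 days, so 365 − 264 = 101 days remain in 2195.
Full years 2196–2233: 29 common + 9 leap = 29×365 + 9×366 = 13879 days.
Total: 101 + 13879 + 130 = 14110 days.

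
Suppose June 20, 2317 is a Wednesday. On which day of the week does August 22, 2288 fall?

Wednesday

Count forward from the earlier date (August 22, 2288) to the later (June 20, 2317):
From August 22, 2288 to August 22, 2316: 28 years, of which 6 contain a Feb 29 — 22×365 + 6×366 = 10226 days.
(2300 is not a leap year (divisible by 100 but not 400).)
August 2316: 31 − 22 = 9 days remain.
Then 9 full months totalling 273 days.
June 1–20, 2317: 20 days.
Residual: 302 days.
Total: 10528 days.
10528 is a multiple of 7, so August 22, 2288 falls on the same weekday: Wednesday.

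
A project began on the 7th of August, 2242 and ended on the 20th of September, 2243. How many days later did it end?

409

August 2242: 31 − 7 = 24 days remain.
Then 12 full months totalling 365 days.
September 1–20, 2243: 20 days.
Total: 24 + 365 + 20 = 409 days.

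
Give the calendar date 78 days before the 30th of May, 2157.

the 13th of March, 2157

Count 78 days before May 30, 2157:
March 2157: 31 − 13 = 18 days remain.
Then April (30): 30 days.
May 1–30, 2157: 30 days.
Total: 18 + 30 + 30 = 78 days.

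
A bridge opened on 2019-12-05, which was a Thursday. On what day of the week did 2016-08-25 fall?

Thursday

Count forward from the earlier date (August 25, 2016) to the later (December 5, 2019):
August 25, 2016 → August 25, 2017: 365 days.
August 25, 2017 → August 25, 2018: 365 days.
August 25, 2018 → August 25, 2019: 365 days.
August 2019: 31 − 25 = 6 days remain.
Then September (30), October (31), November (30): 30 + 31 + 30 = 91 days.
December 1–5, 2019: 5 days.
Residual: 102 days.
Total: 1197 days.
1197 is a multiple of 7, so 2016-08-25 falls on the same weekday: Thursday.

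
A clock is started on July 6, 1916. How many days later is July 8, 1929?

4750

From July 6, 1916 to July 6, 1929: 13 years, of which 3 contain a Feb 29 — 10×365 + 3×366 = 4748 days.
Within July 1929: 8 − 6 = 2 days.
Total: 4750 days.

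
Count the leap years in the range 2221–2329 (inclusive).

Years divisible by 4: 2224, 2228, …, 2328 — 27 in all.
Of these, 2300 is divisible by 100 but not 400, so not leap.
Leap years: 27 − 1 = 26.

26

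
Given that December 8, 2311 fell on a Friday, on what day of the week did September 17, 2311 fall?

Sunday

Count forward from the earlier date (September 17, 2311) to the later (December 8, 2311):
September 2311: 30 − 17 = 13 days remain.
Then October (31), November (30): 31 + 30 = 61 days.
December 1–8, 2311: 8 days.
Total: 13 + 61 + 8 = 82 days.
82 mod 7 = 5, so 5 days before Friday is Sunday.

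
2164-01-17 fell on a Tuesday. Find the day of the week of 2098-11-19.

Wednesday

Count forward from the earlier date (November 19, 2098) to the later (January 17, 2164):
From November 19, 2098 to November 19, 2163: 65 years, of which 15 contain a Feb 29 — 50×365 + 15×366 = 23740 days.
(2100 is not a leap year (divisible by 100 but not 400).)
November 2163: 30 − 19 = 11 days remain.
Then December (31): 31 days.
January 1–17, 2164: 17 days.
Residual: 59 days.
Total: 23799 days.
23799 mod 7 = 6, so 6 days before Tuesday is Wednesday.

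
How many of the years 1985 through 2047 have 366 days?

15

Years divisible by 4: 1988, 1992, …, 2044 — 15 in all.
2000 is divisible by 400, so still leap.
No century exceptions apply. Count: 15.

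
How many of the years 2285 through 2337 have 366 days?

Years divisible by 4: 2288, 2292, …, 2336 — 13 in all.
Of these, 2300 is divisible by 100 but not 400, so not leap.
Leap years: 13 − 1 = 12.

12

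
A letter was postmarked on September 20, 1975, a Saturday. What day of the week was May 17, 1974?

Count forward from the earlier date (May 17, 1974) to the later (September 20, 1975):
May 17, 1974 → May 17, 1975: 365 days.
May 1975: 31 − 17 = 14 days remain.
Then June (30), July (31), August (31): 30 + 31 + 31 = 92 days.
September 1–20, 1975: 20 days.
Residual: 126 days.
Total: 491 days.
491 mod 7 = 1, so 1 day before Saturday is Friday.

Friday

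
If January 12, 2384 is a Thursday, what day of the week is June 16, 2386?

Monday

Day-of-year of January 12, 2384: 12.
Day-of-year of June 16, 2386: 167.
2384 has 366 days, so 366 − 12 = 354 days remain in 2384.
Full years: 2385: 365. Sum = 365.
Total: 354 + 365 + 167 = 886 days.
886 mod 7 = 4, so 4 days after Thursday is Monday.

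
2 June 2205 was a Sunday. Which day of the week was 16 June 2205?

Sunday

Within June 2205: 16 − 2 = 14 days.
14 is a multiple of 7, so 16 June 2205 falls on the same weekday: Sunday.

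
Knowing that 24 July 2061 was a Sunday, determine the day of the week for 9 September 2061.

July 2061: 31 − 24 = 7 days remain.
Then August (31): 31 days.
September 1–9, 2061: 9 days.
Total: 7 + 31 + 9 = 47 days.
47 mod 7 = 5, so 5 days after Sunday is Friday.

Friday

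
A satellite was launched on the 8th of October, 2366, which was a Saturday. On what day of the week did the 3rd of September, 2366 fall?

Count forward from the earlier date (September 3, 2366) to the later (October 8, 2366):
September 2366: 30 − 3 = 27 days remain.
October 1–8, 2366: 8 days.
Total: 27 + 8 = 35 days.
35 is a multiple of 7, so the 3rd of September, 2366 falls on the same weekday: Saturday.

Saturday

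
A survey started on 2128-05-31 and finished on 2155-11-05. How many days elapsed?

10019

Day-of-year of May 31, 2128: 152.
Day-of-year of November 5, 2155: 309.
2128 has 366 days, so 366 − 152 = 214 days remain in 2128.
Full years 2129–2154: 20 common + 6 leap = 20×365 + 6×366 = 9496 days.
Total: 214 + 9496 + 309 = 10019 days.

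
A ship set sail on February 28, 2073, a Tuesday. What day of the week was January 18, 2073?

Wednesday

Count forward from the earlier date (January 18, 2073) to the later (February 28, 2073):
January 2073: 31 − 18 = 13 days remain.
February 1–28, 2073: 28 days (2073 is not a leap year).
Total: 13 + 28 = 41 days.
41 mod 7 = 6, so 6 days before Tuesday is Wednesday.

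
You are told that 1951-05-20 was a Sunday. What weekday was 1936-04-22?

Count forward from the earlier date (April 22, 1936) to the later (May 20, 1951):
From April 22, 1936 to April 22, 1951: 15 years, of which 3 contain a Feb 29 — 12×365 + 3×366 = 5478 days.
April 1951: 30 − 22 = 8 days remain.
May 1–20, 1951: 20 days.
Residual: 28 days.
Total: 5506 days.
5506 mod 7 = 4, so 4 days before Sunday is Wednesday.

Wednesday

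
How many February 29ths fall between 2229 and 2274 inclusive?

11

Years divisible by 4 in [2229, 2274]: 2232, 2236, 2240, 2244, 2248, 2252, 2256, 2260, 2264, 2268, 2272.
No century exceptions apply. Count: 11.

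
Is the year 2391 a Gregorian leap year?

2391 is not a leap year.

No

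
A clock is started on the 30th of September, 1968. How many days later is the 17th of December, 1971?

September 30, 1968 → September 30, 1969: 365 days.
September 30, 1969 → September 30, 1970: 365 days.
September 30, 1970 → September 30, 1971: 365 days.
September 1971: 30 − 30 = 0 days remain.
Then October (31), November (30): 31 + 30 = 61 days.
December 1–17, 1971: 17 days.
Residual: 78 days.
Total: 1173 days.

1173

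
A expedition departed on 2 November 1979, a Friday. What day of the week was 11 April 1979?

Count forward from the earlier date (April 11, 1979) to the later (November 2, 1979):
April 1979: 30 − 11 = 19 days remain.
Then May (31), June (30), July (31), August (31), September (30), October (31): 31 + 30 + 31 + 31 + 30 + 31 = 184 days.
November 1–2, 1979: 2 days.
Total: 19 + 184 + 2 = 205 days.
205 mod 7 = 2, so 2 days before Friday is Wednesday.

Wednesday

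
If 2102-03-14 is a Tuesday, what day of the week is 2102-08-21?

March 2102: 31 − 14 = 17 days remain.
Then April (30), May (31), June (30), July (31): 30 + 31 + 30 + 31 = 122 days.
August 1–21, 2102: 21 days.
Total: 17 + 122 + 21 = 160 days.
160 mod 7 = 6, so 6 days after Tuesday is Monday.

Monday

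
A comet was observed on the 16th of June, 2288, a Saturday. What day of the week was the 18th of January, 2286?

Monday

Count forward from the earlier date (January 18, 2286) to the later (June 16, 2288):
January 2286: 31 − 18 = 13 days remain.
Then 28 full months totalling 851 days.
June 1–16, 2288: 16 days.
Total: 13 + 851 + 16 = 880 days.
880 mod 7 = 5, so 5 days before Saturday is Monday.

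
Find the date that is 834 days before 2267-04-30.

2265-01-16

Count 834 days before April 30, 2267:
January 16, 2265 → January 16, 2266: 365 days.
January 16, 2266 → January 16, 2267: 365 days.
January 2267: 31 − 16 = 15 days remain.
Then February 2267 (28), March (31): 28 + 31 = 59 days.
April 1–30, 2267: 30 days.
Residual: 104 days.
Total: 834 days.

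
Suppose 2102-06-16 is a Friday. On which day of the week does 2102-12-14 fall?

Thursday

June 2102: 30 − 16 = 14 days remain.
Then July (31), August (31), September (30), October (31), November (30): 31 + 31 + 30 + 31 + 30 = 153 days.
December 1–14, 2102: 14 days.
Total: 14 + 153 + 14 = 181 days.
181 mod 7 = 6, so 6 days after Friday is Thursday.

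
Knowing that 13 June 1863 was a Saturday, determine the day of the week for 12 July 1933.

Day-of-year of June 13, 1863: 164.
Day-of-year of July 12, 1933: 193.
1863 has 365 days, so 365 − 164 = 201 days remain in 1863.
Full years 1864–1932: 52 common + 17 leap = 52×365 + 17×366 = 25202 days.
Total: 201 + 25202 + 193 = 25596 days.
25596 mod 7 = 4, so 4 days after Saturday is Wednesday.

Wednesday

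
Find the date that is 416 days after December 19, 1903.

February 7, 1905

Count 416 days after December 19, 1903:
December 19, 1903 → December 19, 1904: 366 days (1904 is a leap year).
December 1904: 31 − 19 = 12 days remain.
Then January (31): 31 days.
February 1–7, 1905: 7 days (1905 is not a leap year).
Residual: 50 days.
Total: 416 days.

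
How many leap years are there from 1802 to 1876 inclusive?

19

Years divisible by 4: 1804, 1808, …, 1876 — 19 in all.
No century exceptions apply. Count: 19.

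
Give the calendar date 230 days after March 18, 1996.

November 3, 1996

Count 230 days after March 18, 1996:
March 1996: 31 − 18 = 13 days remain.
Then April (30), May (31), June (30), July (31), August (31), September (30), October (31): 30 + 31 + 30 + 31 + 31 + 30 + 31 = 214 days.
November 1–3, 1996: 3 days.
Total: 13 + 214 + 3 = 230 days.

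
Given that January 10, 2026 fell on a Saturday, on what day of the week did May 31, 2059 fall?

From January 10, 2026 to January 10, 2059: 33 years, of which 8 contain a Feb 29 — 25×365 + 8×366 = 12053 days.
January 2059: 31 − 10 = 21 days remain.
Then February 2059 (28), March (31), April (30): 28 + 31 + 30 = 89 days.
May 1–31, 2059: 31 days.
Residual: 141 days.
Total: 12194 days.
12194 is a multiple of 7, so May 31, 2059 falls on the same weekday: Saturday.

Saturday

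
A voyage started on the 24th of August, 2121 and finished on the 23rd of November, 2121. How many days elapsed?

91

August 2121: 31 − 24 = 7 days remain.
Then September (30), October (31): 30 + 31 = 61 days.
November 1–23, 2121: 23 days.
Total: 7 + 61 + 23 = 91 days.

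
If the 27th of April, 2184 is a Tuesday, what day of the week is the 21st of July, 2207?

From April 27, 2184 to April 27, 2207: 23 years, of which 4 contain a Feb 29 — 19×365 + 4×366 = 8399 days.
(2200 is not a leap year (divisible by 100 but not 400).)
April 2207: 30 − 27 = 3 days remain.
Then May (31), June (30): 31 + 30 = 61 days.
July 1–21, 2207: 21 days.
Residual: 85 days.
Total: 8484 days.
8484 is a multiple of 7, so the 21st of July, 2207 falls on the same weekday: Tuesday.

Tuesday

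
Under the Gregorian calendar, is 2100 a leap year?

No

2100 is not a leap year (divisible by 100 but not 400).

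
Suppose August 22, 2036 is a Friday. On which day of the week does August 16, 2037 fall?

Sunday

Day-of-year of August 22, 2036: 235.
Day-of-year of August 16, 2037: 228.
2036 has 366 days, so 366 − 235 = 131 days remain in 2036.
Total: 131 + 228 = 359 days.
359 mod 7 = 2, so 2 days after Friday is Sunday.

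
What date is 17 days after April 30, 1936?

May 17, 1936

Count 17 days after April 30, 1936:
April 1936: 30 − 30 = 0 days remain.
May 1–17, 1936: 17 days.
Total: 0 + 17 = 17 days.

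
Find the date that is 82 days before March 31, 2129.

January 8, 2129

Count 82 days before March 31, 2129:
January 2129: 31 − 8 = 23 days remain.
Then February 2129 (28): 28 days.
March 1–31, 2129: 31 days.
Total: 23 + 28 + 31 = 82 days.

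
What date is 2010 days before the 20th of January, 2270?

the 20th of July, 2264

Count 2010 days before January 20, 2270:
Day-of-year of July 20, 2264: 202.
Day-of-year of January 20, 2270: 20.
2264 has 366 days, so 366 − 202 = 164 days remain in 2264.
Full years: 2265: 365; 2266: 365; 2267: 365; 2268: 366; 2269: 365. Sum = 1826.
Total: 164 + 1826 + 20 = 2010 days.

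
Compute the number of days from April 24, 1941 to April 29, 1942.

370

Day-of-year of April 24, 1941: 114.
Day-of-year of April 29, 1942: 119.
1941 has 365 days, so 365 − 114 = 251 days remain in 1941.
Total: 251 + 119 = 370 days.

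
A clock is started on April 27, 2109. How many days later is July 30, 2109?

94

April 2109: 30 − 27 = 3 days remain.
Then May (31), June (30): 31 + 30 = 61 days.
July 1–30, 2109: 30 days.
Total: 3 + 61 + 30 = 94 days.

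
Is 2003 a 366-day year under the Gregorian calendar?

No

2003 is not a leap year.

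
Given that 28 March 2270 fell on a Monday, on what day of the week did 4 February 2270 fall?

Friday

Count forward from the earlier date (February 4, 2270) to the later (March 28, 2270):
February 2270: 28 − 4 = 24 days remain (2270 is not a leap year, so February has 28 days).
March 1–28, 2270: 28 days.
Total: 24 + 28 = 52 days.
52 mod 7 = 3, so 3 days before Monday is Friday.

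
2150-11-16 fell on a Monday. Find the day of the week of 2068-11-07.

Count forward from the earlier date (November 7, 2068) to the later (November 16, 2150):
Day-of-year of November 7, 2068: 312.
Day-of-year of November 16, 2150: 320.
2068 has 366 days, so 366 − 312 = 54 days remain in 2068.
Full years 2069–2149: 62 common + 19 leap = 62×365 + 19×366 = 29584 days.
Total: 54 + 29584 + 320 = 29958 days.
29958 mod 7 = 5, so 5 days before Monday is Wednesday.

Wednesday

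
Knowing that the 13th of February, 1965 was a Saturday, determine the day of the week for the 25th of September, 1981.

Friday

From February 13, 1965 to February 13, 1981: 16 years, of which 4 contain a Feb 29 — 12×365 + 4×366 = 5844 days.
February 1981: 28 − 13 = 15 days remain (1981 is not a leap year, so February has 28 days).
Then March (31), April (30), May (31), June (30), July (31), August (31): 31 + 30 + 31 + 30 + 31 + 31 = 184 days.
September 1–25, 1981: 25 days.
Residual: 224 days.
Total: 6068 days.
6068 mod 7 = 6, so 6 days after Saturday is Friday.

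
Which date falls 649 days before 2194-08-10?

2192-10-30

Count 649 days before August 10, 2194:
October 2192: 31 − 30 = 1 day remains.
Then 21 full months totalling 638 days.
August 1–10, 2194: 10 days.
Total: 1 + 638 + 10 = 649 days.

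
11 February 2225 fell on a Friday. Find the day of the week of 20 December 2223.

Count forward from the earlier date (December 20, 2223) to the later (February 11, 2225):
December 2223: 31 − 20 = 11 days remain.
Then 13 full months totalling 397 days.
February 1–11, 2225: 11 days (2225 is not a leap year).
Total: 11 + 397 + 11 = 419 days.
419 mod 7 = 6, so 6 days before Friday is Saturday.

Saturday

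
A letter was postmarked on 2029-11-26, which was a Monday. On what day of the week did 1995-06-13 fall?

Count forward from the earlier date (June 13, 1995) to the later (November 26, 2029):
Day-of-year of June 13, 1995: 164.
Day-of-year of November 26, 2029: 330.
1995 has 365 days, so 365 − 164 = 201 days remain in 1995.
Full years 1996–2028: 24 common + 9 leap = 24×365 + 9×366 = 12054 days.
Total: 201 + 12054 + 330 = 12585 days.
12585 mod 7 = 6, so 6 days before Monday is Tuesday.

Tuesday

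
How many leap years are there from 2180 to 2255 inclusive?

Years divisible by 4: 2180, 2184, …, 2252 — 19 in all.
Of these, 2200 is divisible by 100 but not 400, so not leap.
Leap years: 19 − 1 = 18.

18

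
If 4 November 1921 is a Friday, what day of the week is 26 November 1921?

Saturday

Within November 1921: 26 − 4 = 22 days.
22 mod 7 = 1, so 1 day after Friday is Saturday.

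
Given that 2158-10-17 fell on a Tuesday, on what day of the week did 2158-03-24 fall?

Count forward from the earlier date (March 24, 2158) to the later (October 17, 2158):
March 2158: 31 − 24 = 7 days remain.
Then April (30), May (31), June (30), July (31), August (31), September (30): 30 + 31 + 30 + 31 + 31 + 30 = 183 days.
October 1–17, 2158: 17 days.
Total: 7 + 183 + 17 = 207 days.
207 mod 7 = 4, so 4 days before Tuesday is Friday.

Friday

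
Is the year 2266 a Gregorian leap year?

2266 is not a leap year.

No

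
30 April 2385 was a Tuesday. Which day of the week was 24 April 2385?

Wednesday

Count forward from the earlier date (April 24, 2385) to the later (April 30, 2385):
Within April 2385: 30 − 24 = 6 days.
6 mod 7 = 6, so 6 days before Tuesday is Wednesday.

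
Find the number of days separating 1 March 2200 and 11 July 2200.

March 2200: 31 − 1 = 30 days remain.
Then April (30), May (31), June (30): 30 + 31 + 30 = 91 days.
July 1–11, 2200: 11 days.
Total: 30 + 91 + 11 = 132 days.

132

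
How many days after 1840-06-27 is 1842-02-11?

594

June 1840: 30 − 27 = 3 days remain.
Then 19 full months totalling 580 days.
February 1–11, 1842: 11 days (1842 is not a leap year).
Total: 3 + 580 + 11 = 594 days.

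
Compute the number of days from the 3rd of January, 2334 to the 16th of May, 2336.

864

January 2334: 31 − 3 = 28 days remain.
Then 27 full months totalling 820 days.
May 1–16, 2336: 16 days.
Total: 28 + 820 + 16 = 864 days.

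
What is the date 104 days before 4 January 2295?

22 September 2294

Count 104 days before January 4, 2295:
September 2294: 30 − 22 = 8 days remain.
Then October (31), November (30), December (31): 31 + 30 + 31 = 92 days.
January 1–4, 2295: 4 days.
Residual: 104 days.
Total: 104 days.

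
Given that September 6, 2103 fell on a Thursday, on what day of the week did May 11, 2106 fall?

Tuesday

September 6, 2103 → September 6, 2104: 366 days (2104 is a leap year).
September 6, 2104 → September 6, 2105: 365 days.
September 2105: 30 − 6 = 24 days remain.
Then October (31), November (30), December (31), January (31), February 2106 (28), March (31), April (30): 31 + 30 + 31 + 31 + 28 + 31 + 30 = 212 days.
May 1–11, 2106: 11 days.
Residual: 247 days.
Total: 978 days.
978 mod 7 = 5, so 5 days after Thursday is Tuesday.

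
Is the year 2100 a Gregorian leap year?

2100 is not a leap year (divisible by 100 but not 400).

No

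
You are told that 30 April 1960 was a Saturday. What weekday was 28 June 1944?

Count forward from the earlier date (June 28, 1944) to the later (April 30, 1960):
Day-of-year of June 28, 1944: 180.
Day-of-year of April 30, 1960: 121.
1944 has 366 days, so 366 − 180 = 186 days remain in 1944.
Full years 1945–1959: 12 common + 3 leap = 12×365 + 3×366 = 5478 days.
Total: 186 + 5478 + 121 = 5785 days.
5785 mod 7 = 3, so 3 days before Saturday is Wednesday.

Wednesday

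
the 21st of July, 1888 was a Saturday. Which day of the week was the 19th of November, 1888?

July 1888: 31 − 21 = 10 days remain.
Then August (31), September (30), October (31): 31 + 30 + 31 = 92 days.
November 1–19, 1888: 19 days.
Total: 10 + 92 + 19 = 121 days.
121 mod 7 = 2, so 2 days after Saturday is Monday.

Monday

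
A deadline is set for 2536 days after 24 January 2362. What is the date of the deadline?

3 January 2369

Count 2536 days after January 24, 2362:
January 24, 2362 → January 24, 2363: 365 days.
January 24, 2363 → January 24, 2364: 365 days.
January 24, 2364 → January 24, 2365: 366 days (2364 is a leap year).
January 24, 2365 → January 24, 2366: 365 days.
January 24, 2366 → January 24, 2367: 365 days.
January 24, 2367 → January 24, 2368: 365 days.
January 2368: 31 − 24 = 7 days remain.
Then 11 full months totalling 335 days.
January 1–3, 2369: 3 days.
Residual: 345 days.
Total: 2536 days.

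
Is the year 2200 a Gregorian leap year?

No

2200 is not a leap year (divisible by 100 but not 400).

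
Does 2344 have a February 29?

2344 is a leap year.

Yes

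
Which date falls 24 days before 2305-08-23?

2305-07-30

Count 24 days before August 23, 2305:
July 2305: 31 − 30 = 1 day remains.
August 1–23, 2305: 23 days.
Total: 1 + 23 = 24 days.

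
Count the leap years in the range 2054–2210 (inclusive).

Years divisible by 4: 2056, 2060, …, 2208 — 39 in all.
Of these, 2100, 2200 are divisible by 100 but not 400, so not leap.
Leap years: 39 − 2 = 37.

37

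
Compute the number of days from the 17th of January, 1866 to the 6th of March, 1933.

Day-of-year of January 17, 1866: 17.
Day-of-year of March 6, 1933: 65.
1866 has 365 days, so 365 − 17 = 348 days remain in 1866.
Full years 1867–1932: 50 common + 16 leap = 50×365 + 16×366 = 24106 days.
Total: 348 + 24106 + 65 = 24519 days.

24519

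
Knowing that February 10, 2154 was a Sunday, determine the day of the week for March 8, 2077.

Count forward from the earlier date (March 8, 2077) to the later (February 10, 2154):
Day-of-year of March 8, 2077: 67.
Day-of-year of February 10, 2154: 41.
2077 has 365 days, so 365 − 67 = 298 days remain in 2077.
Full years 2078–2153: 58 common + 18 leap = 58×365 + 18×366 = 27758 days.
Total: 298 + 27758 + 41 = 28097 days.
28097 mod 7 = 6, so 6 days before Sunday is Monday.

Monday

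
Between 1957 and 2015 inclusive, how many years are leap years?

14

Years divisible by 4: 1960, 1964, …, 2012 — 14 in all.
2000 is divisible by 400, so still leap.
No century exceptions apply. Count: 14.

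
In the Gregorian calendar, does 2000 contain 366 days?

Yes

2000 is a leap year (divisible by 400).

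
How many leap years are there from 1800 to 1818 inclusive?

Years divisible by 4 in [1800, 1818]: 1800, 1804, 1808, 1812, 1816.
Of these, 1800 is divisible by 100 but not 400, so not leap.
Leap years: 5 − 1 = 4.

4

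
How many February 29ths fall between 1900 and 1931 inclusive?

7

Years divisible by 4 in [1900, 1931]: 1900, 1904, 1908, 1912, 1916, 1920, 1924, 1928.
Of these, 1900 is divisible by 100 but not 400, so not leap.
Leap years: 8 − 1 = 7.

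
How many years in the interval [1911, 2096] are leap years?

Years divisible by 4: 1912, 1916, …, 2096 — 47 in all.
2000 is divisible by 400, so still leap.
No century exceptions apply. Count: 47.

47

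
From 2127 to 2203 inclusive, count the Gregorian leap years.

Years divisible by 4: 2128, 2132, …, 2200 — 19 in all.
Of these, 2200 is divisible by 100 but not 400, so not leap.
Leap years: 19 − 1 = 18.

18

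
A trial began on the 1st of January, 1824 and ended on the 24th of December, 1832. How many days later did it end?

3280

From January 1, 1824 to January 1, 1832: 8 years, of which 2 contain a Feb 29 — 6×365 + 2×366 = 2922 days.
January 1832: 31 − 1 = 30 days remain.
Then 10 full months totalling 304 days.
December 1–24, 1832: 24 days.
Residual: 358 days.
Total: 3280 days.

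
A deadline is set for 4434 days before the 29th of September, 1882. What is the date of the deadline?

the 9th of August, 1870

Count 4434 days before September 29, 1882:
From August 9, 1870 to August 9, 1882: 12 years, of which 3 contain a Feb 29 — 9×365 + 3×366 = 4383 days.
August 1882: 31 − 9 = 22 days remain.
September 1–29, 1882: 29 days.
Residual: 51 days.
Total: 4434 days.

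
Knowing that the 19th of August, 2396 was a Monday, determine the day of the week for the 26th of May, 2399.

Day-of-year of August 19, 2396: 232.
Day-of-year of May 26, 2399: 146.
2396 has 366 days, so 366 − 232 = 134 days remain in 2396.
Full years: 2397: 365; 2398: 365. Sum = 730.
Total: 134 + 730 + 146 = 1010 days.
1010 mod 7 = 2, so 2 days after Monday is Wednesday.

Wednesday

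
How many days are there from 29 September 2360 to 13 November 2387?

9906

Day-of-year of September 29, 2360: 273.
Day-of-year of November 13, 2387: 317.
2360 has 366 days, so 366 − 273 = 93 days remain in 2360.
Full years 2361–2386: 20 common + 6 leap = 20×365 + 6×366 = 9496 days.
Total: 93 + 9496 + 317 = 9906 days.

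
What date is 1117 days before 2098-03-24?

2095-03-03

Count 1117 days before March 24, 2098:
Day-of-year of March 3, 2095: 62.
Day-of-year of March 24, 2098: 83.
2095 has 365 days, so 365 − 62 = 303 days remain in 2095.
Full years: 2096: 366; 2097: 365. Sum = 731.
Total: 303 + 731 + 83 = 1117 days.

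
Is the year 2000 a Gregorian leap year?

Yes

2000 is a leap year (divisible by 400).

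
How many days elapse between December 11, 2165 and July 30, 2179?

From December 11, 2165 to December 11, 2178: 13 years, of which 3 contain a Feb 29 — 10×365 + 3×366 = 4748 days.
December 2178: 31 − 11 = 20 days remain.
Then January (31), February 2179 (28), March (31), April (30), May (31), June (30): 31 + 28 + 31 + 30 + 31 + 30 = 181 days.
July 1–30, 2179: 30 days.
Residual: 231 days.
Total: 4979 days.

4979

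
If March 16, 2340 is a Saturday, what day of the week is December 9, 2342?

Wednesday

March 16, 2340 → March 16, 2341: 365 days.
March 16, 2341 → March 16, 2342: 365 days.
March 2342: 31 − 16 = 15 days remain.
Then April (30), May (31), June (30), July (31), August (31), September (30), October (31), November (30): 30 + 31 + 30 + 31 + 31 + 30 + 31 + 30 = 244 days.
December 1–9, 2342: 9 days.
Residual: 268 days.
Total: 998 days.
998 mod 7 = 4, so 4 days after Saturday is Wednesday.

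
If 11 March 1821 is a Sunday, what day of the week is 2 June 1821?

Saturday

March 1821: 31 − 11 = 20 days remain.
Then April (30), May (31): 30 + 31 = 61 days.
June 1–2, 1821: 2 days.
Total: 20 + 61 + 2 = 83 days.
83 mod 7 = 6, so 6 days after Sunday is Saturday.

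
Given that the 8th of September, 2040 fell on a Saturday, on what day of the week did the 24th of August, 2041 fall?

Saturday

September 2040: 30 − 8 = 22 days remain.
Then 10 full months totalling 304 days.
August 1–24, 2041: 24 days.
Total: 22 + 304 + 24 = 350 days.
350 is a multiple of 7, so the 24th of August, 2041 falls on the same weekday: Saturday.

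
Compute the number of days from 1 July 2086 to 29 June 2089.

1094

Day-of-year of July 1, 2086: 182.
Day-of-year of June 29, 2089: 180.
2086 has 365 days, so 365 − 182 = 183 days remain in 2086.
Full years: 2087: 365; 2088: 366. Sum = 731.
Total: 183 + 731 + 180 = 1094 days.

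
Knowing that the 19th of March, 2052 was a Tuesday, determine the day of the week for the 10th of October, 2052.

Thursday

March 2052: 31 − 19 = 12 days remain.
Then April (30), May (31), June (30), July (31), August (31), September (30): 30 + 31 + 30 + 31 + 31 + 30 = 183 days.
October 1–10, 2052: 10 days.
Total: 12 + 183 + 10 = 205 days.
205 mod 7 = 2, so 2 days after Tuesday is Thursday.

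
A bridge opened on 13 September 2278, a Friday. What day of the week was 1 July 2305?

Day-of-year of September 13, 2278: 256.
Day-of-year of July 1, 2305: 182.
2278 has 365 days, so 365 − 256 = 109 days remain in 2278.
Full years 2279–2304: 20 common + 6 leap = 20×365 + 6×366 = 9496 days.
Total: 109 + 9496 + 182 = 9787 days.
9787 mod 7 = 1, so 1 day after Friday is Saturday.

Saturday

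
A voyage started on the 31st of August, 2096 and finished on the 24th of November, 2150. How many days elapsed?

19807

From August 31, 2096 to August 31, 2150: 54 years, of which 12 contain a Feb 29 — 42×365 + 12×366 = 19722 days.
(2100 is not a leap year (divisible by 100 but not 400).)
August 2150: 31 − 31 = 0 days remain.
Then September (30), October (31): 30 + 31 = 61 days.
November 1–24, 2150: 24 days.
Residual: 85 days.
Total: 19807 days.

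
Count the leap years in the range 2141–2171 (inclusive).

7

Years divisible by 4 in [2141, 2171]: 2144, 2148, 2152, 2156, 2160, 2164, 2168.
No century exceptions apply. Count: 7.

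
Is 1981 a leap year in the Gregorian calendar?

No

1981 is not a leap year.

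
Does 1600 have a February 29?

1600 is a leap year (divisible by 400).

Yes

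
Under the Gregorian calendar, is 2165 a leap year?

2165 is not a leap year.

No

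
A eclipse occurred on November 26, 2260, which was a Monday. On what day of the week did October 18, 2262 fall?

November 2260: 30 − 26 = 4 days remain.
Then 22 full months totalling 669 days.
October 1–18, 2262: 18 days.
Total: 4 + 669 + 18 = 691 days.
691 mod 7 = 5, so 5 days after Monday is Saturday.

Saturday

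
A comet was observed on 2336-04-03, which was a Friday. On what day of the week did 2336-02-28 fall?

Count forward from the earlier date (February 28, 2336) to the later (April 3, 2336):
February 2336: 29 − 28 = 1 day remains (2336 is a leap year, so February has 29 days).
Then March (31): 31 days.
April 1–3, 2336: 3 days.
Total: 1 + 31 + 3 = 35 days.
35 is a multiple of 7, so 2336-02-28 falls on the same weekday: Friday.

Friday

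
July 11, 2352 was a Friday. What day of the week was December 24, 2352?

Wednesday

July 2352: 31 − 11 = 20 days remain.
Then August (31), September (30), October (31), November (30): 31 + 30 + 31 + 30 = 122 days.
December 1–24, 2352: 24 days.
Total: 20 + 122 + 24 = 166 days.
166 mod 7 = 5, so 5 days after Friday is Wednesday.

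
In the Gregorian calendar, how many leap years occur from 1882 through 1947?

15

Years divisible by 4: 1884, 1888, …, 1944 — 16 in all.
Of these, 1900 is divisible by 100 but not 400, so not leap.
Leap years: 16 − 1 = 15.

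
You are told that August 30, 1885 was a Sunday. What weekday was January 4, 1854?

Wednesday

Count forward from the earlier date (January 4, 1854) to the later (August 30, 1885):
Day-of-year of January 4, 1854: 4.
Day-of-year of August 30, 1885: 242.
1854 has 365 days, so 365 − 4 = 361 days remain in 1854.
Full years 1855–1884: 22 common + 8 leap = 22×365 + 8×366 = 10958 days.
Total: 361 + 10958 + 242 = 11561 days.
11561 mod 7 = 4, so 4 days before Sunday is Wednesday.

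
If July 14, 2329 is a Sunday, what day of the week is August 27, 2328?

Count forward from the earlier date (August 27, 2328) to the later (July 14, 2329):
August 2328: 31 − 27 = 4 days remain.
Then 10 full months totalling 303 days.
July 1–14, 2329: 14 days.
Total: 4 + 303 + 14 = 321 days.
321 mod 7 = 6, so 6 days before Sunday is Monday.

Monday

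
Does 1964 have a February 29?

Yes

1964 is a leap year.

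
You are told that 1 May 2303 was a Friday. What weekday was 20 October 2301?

Sunday

Count forward from the earlier date (October 20, 2301) to the later (May 1, 2303):
October 20, 2301 → October 20, 2302: 365 days.
October 2302: 31 − 20 = 11 days remain.
Then November (30), December (31), January (31), February 2303 (28), March (31), April (30): 30 + 31 + 31 + 28 + 31 + 30 = 181 days.
May 1, 2303: 1 day.
Residual: 193 days.
Total: 558 days.
558 mod 7 = 5, so 5 days before Friday is Sunday.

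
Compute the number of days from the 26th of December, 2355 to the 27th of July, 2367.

From December 26, 2355 to December 26, 2366: 11 years, of which 3 contain a Feb 29 — 8×365 + 3×366 = 4018 days.
December 2366: 31 − 26 = 5 days remain.
Then January (31), February 2367 (28), March (31), April (30), May (31), June (30): 31 + 28 + 31 + 30 + 31 + 30 = 181 days.
July 1–27, 2367: 27 days.
Residual: 213 days.
Total: 4231 days.

4231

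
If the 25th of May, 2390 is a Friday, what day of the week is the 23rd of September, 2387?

Wednesday

Count forward from the earlier date (September 23, 2387) to the later (May 25, 2390):
September 23, 2387 → September 23, 2388: 366 days (2388 is a leap year).
September 23, 2388 → September 23, 2389: 365 days.
September 2389: 30 − 23 = 7 days remain.
Then October (31), November (30), December (31), January (31), February 2390 (28), March (31), April (30): 31 + 30 + 31 + 31 + 28 + 31 + 30 = 212 days.
May 1–25, 2390: 25 days.
Residual: 244 days.
Total: 975 days.
975 mod 7 = 2, so 2 days before Friday is Wednesday.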